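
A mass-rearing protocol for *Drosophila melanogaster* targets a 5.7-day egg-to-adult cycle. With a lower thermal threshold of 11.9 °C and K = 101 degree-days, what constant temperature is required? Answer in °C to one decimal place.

Required daily accumulation = 101 / 5.7 = 17.719 DD/day.
T = T_base + 17.719 = 11.9 + 17.719 = 29.619 ≈ 29.6 °C.

29.6 °C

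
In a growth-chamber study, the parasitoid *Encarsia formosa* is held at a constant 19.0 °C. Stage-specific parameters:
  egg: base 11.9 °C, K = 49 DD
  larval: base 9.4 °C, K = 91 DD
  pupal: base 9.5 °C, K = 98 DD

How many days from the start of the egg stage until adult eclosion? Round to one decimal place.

26.7 days

egg: 49 / (19.0 − 11.9) = 49 / 7.1 = 6.901 d.
larval: 91 / (19.0 − 9.4) = 91 / 9.6 = 9.479 d.
pupal: 98 / (19.0 − 9.5) = 98 / 9.5 = 10.316 d.
Sum = 26.696 ≈ 26.7 days.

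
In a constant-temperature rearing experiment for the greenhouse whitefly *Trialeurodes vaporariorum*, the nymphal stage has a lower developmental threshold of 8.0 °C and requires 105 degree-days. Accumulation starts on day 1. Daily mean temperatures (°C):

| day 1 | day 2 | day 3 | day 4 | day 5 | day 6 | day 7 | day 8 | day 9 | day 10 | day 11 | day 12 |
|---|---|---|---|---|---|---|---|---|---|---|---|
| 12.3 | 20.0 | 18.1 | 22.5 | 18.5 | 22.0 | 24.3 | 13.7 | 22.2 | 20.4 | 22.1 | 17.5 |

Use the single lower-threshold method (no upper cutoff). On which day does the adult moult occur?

day 10

Daily DD above 8.0 °C: 4.3, 12.0, 10.1, 14.5, 10.5, 14.0, 16.3, 5.7, 14.2, 12.4, 14.1, 9.5.
Cumulative: 4.3, 16.3, 26.4, 40.9, 51.4, 65.4, 81.7, 87.4, 101.6, 114.0, 128.1, 137.6.
The total first reaches 105 DD on day 10.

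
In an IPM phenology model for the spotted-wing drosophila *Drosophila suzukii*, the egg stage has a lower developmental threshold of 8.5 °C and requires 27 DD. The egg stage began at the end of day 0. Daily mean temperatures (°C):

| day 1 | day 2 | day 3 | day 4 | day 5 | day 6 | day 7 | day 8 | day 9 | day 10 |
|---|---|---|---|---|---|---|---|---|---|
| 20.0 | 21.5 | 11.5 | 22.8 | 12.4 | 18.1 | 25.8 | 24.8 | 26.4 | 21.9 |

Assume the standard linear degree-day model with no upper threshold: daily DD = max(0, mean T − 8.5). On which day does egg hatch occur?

day 3

Daily DD above 8.5 °C: 11.5, 13.0, 3.0, 14.3, 3.9, 9.6, 17.3, 16.3, 17.9, 13.4.
Cumulative: 11.5, 24.5, 27.5, 41.8, 45.7, 55.3, 72.6, 88.9, 106.8, 120.2.
The total first reaches 27 DD on day 3.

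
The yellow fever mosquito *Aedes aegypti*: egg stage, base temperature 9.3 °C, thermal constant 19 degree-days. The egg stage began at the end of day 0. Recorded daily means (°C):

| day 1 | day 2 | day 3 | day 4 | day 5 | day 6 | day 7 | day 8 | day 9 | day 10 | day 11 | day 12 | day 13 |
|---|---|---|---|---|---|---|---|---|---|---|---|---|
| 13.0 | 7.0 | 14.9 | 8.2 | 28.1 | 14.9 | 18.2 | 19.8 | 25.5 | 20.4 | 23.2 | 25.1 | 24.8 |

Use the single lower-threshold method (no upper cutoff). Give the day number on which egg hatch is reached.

day 5

Daily DD above 9.3 °C: 3.7, 0.0, 5.6, 0.0, 18.8, 5.6, 8.9, 10.5, 16.2, 11.1, 13.9, 15.8, 15.5.
Cumulative: 3.7, 3.7, 9.3, 9.3, 28.1, 33.7, 42.6, 53.1, 69.3, 80.4, 94.3, 110.1, 125.6.
The total first reaches 19 DD on day 5.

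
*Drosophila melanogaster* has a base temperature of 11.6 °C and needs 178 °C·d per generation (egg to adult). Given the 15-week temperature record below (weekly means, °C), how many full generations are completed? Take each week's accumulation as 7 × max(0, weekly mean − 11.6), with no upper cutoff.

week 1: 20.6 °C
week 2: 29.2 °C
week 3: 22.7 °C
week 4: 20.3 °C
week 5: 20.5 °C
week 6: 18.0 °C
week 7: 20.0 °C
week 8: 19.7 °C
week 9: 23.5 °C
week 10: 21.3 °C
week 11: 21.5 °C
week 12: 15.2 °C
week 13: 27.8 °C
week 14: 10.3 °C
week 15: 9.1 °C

5 generations

Weekly DD (7 × max(0, T̄ − 11.6)): 63.0, 123.2, 77.7, 60.9, 62.3, 44.8, 58.8, 56.7, 83.3, 67.9, 69.3, 25.2, 113.4, 0.0, 0.0.
Season total = 906.5 DD.
Complete generations = ⌊906.5 / 178⌋ = 5.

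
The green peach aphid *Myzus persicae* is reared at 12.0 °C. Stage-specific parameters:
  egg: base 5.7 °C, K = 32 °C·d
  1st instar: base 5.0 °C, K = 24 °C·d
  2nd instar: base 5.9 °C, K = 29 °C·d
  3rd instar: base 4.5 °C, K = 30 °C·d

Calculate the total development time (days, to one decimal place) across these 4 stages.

egg: 32 / (12.0 − 5.7) = 32 / 6.3 = 5.079 d.
1st instar: 24 / (12.0 − 5.0) = 24 / 7.0 = 3.429 d.
2nd instar: 29 / (12.0 − 5.9) = 29 / 6.1 = 4.754 d.
3rd instar: 30 / (12.0 − 4.5) = 30 / 7.5 = 4.000 d.
Sum = 17.262 ≈ 17.3 days.

17.3 days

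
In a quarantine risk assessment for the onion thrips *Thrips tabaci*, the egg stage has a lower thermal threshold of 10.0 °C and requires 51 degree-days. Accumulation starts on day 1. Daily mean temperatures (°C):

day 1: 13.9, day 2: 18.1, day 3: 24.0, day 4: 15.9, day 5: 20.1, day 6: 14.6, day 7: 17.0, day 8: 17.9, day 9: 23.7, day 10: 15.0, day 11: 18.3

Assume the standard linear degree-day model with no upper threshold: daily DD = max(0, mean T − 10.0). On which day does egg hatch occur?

Daily DD above 10.0 °C: 3.9, 8.1, 14.0, 5.9, 10.1, 4.6, 7.0, 7.9, 13.7, 5.0, 8.3.
Cumulative: 3.9, 12.0, 26.0, 31.9, 42.0, 46.6, 53.6, 61.5, 75.2, 80.2, 88.5.
The total first reaches 51 DD on day 7.

day 7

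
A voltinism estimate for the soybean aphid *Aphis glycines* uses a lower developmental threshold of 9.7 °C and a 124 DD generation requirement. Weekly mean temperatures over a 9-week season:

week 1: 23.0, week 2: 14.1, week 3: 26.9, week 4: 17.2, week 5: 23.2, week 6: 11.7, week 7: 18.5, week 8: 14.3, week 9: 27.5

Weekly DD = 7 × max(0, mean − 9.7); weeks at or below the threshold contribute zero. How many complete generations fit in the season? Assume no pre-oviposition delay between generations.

5 generations

Weekly DD (7 × max(0, T̄ − 9.7)): 93.1, 30.8, 120.4, 52.5, 94.5, 14.0, 61.6, 32.2, 124.6.
Season total = 623.7 DD.
Complete generations = ⌊623.7 / 124⌋ = 5.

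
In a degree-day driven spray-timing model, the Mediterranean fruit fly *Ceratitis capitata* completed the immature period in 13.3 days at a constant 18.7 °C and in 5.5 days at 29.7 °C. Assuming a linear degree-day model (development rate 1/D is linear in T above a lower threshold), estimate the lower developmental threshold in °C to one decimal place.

Linear rate model ⇒ the product D·(T − T_b) is constant across temperatures.
13.3·(18.7 − T_b) = 5.5·(29.7 − T_b)
T_b = (13.3·18.7 − 5.5·29.7) / (13.3 − 5.5) = 85.36 / 7.8 = 10.944 °C ≈ 10.9 °C.

10.9 °C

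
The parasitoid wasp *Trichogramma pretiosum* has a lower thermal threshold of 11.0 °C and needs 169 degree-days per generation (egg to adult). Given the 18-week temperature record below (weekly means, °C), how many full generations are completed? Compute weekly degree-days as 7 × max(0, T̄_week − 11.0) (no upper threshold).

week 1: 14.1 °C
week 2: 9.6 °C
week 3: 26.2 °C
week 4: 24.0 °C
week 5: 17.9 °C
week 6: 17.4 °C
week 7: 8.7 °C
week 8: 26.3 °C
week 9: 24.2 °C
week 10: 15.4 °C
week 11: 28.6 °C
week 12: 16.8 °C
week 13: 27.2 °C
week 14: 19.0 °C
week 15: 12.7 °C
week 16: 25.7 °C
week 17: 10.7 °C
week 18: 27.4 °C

6 generations

Weekly DD (7 × max(0, T̄ − 11.0)): 21.7, 0.0, 106.4, 91.0, 48.3, 44.8, 0.0, 107.1, 92.4, 30.8, 123.2, 40.6, 113.4, 56.0, 11.9, 102.9, 0.0, 114.8.
Season total = 1105.3 DD.
Complete generations = ⌊1105.3 / 169⌋ = 6.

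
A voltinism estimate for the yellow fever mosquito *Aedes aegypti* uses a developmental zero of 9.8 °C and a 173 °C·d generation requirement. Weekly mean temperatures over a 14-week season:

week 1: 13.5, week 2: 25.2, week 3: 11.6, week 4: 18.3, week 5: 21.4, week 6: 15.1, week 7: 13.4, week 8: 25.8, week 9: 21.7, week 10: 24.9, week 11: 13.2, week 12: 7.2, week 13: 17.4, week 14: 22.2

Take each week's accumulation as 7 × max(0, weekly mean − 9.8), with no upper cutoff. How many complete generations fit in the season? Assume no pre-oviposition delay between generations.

4 generations

Weekly DD (7 × max(0, T̄ − 9.8)): 25.9, 107.8, 12.6, 59.5, 81.2, 37.1, 25.2, 112.0, 83.3, 105.7, 23.8, 0.0, 53.2, 86.8.
Season total = 814.1 DD.
Complete generations = ⌊814.1 / 173⌋ = 4.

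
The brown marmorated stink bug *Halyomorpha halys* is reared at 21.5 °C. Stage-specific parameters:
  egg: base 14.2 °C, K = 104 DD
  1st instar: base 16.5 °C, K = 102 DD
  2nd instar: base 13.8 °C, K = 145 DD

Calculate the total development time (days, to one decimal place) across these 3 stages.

egg: 104 / (21.5 − 14.2) = 104 / 7.3 = 14.247 d.
1st instar: 102 / (21.5 − 16.5) = 102 / 5.0 = 20.400 d.
2nd instar: 145 / (21.5 − 13.8) = 145 / 7.7 = 18.831 d.
Sum = 53.478 ≈ 53.5 days.

53.5 days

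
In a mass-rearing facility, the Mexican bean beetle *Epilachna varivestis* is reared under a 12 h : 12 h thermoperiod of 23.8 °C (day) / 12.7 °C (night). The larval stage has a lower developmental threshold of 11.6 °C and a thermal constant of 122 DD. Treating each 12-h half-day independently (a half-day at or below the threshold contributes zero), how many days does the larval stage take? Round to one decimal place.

Day half: max(0, 23.8 − 11.6) × 0.5 = 12.2 × 0.5 = 6.10 DD.
Night half: max(0, 12.7 − 11.6) × 0.5 = 1.1 × 0.5 = 0.55 DD.
Per 24 h: 6.65 DD/day.
Duration = 122 / 6.65 = 18.346 ≈ 18.3 days.

18.3 days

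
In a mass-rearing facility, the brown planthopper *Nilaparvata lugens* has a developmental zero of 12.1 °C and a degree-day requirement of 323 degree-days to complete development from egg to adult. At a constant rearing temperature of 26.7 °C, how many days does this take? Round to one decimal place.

Daily accumulation = 26.7 − 12.1 = 14.6 DD/day.
Duration = 323 / 14.6 = 22.123 ≈ 22.1 days.

22.1 days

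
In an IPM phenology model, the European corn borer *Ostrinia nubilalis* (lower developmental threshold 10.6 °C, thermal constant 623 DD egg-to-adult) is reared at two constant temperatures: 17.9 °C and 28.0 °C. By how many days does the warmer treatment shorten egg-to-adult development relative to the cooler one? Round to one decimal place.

49.5 days

At 17.9 °C: 623 / (17.9 − 10.6) = 623 / 7.3 = 85.342 d.
At 28.0 °C: 623 / (28.0 − 10.6) = 623 / 17.4 = 35.805 d.
Difference = |85.342 − 35.805| = 49.538 ≈ 49.5 days.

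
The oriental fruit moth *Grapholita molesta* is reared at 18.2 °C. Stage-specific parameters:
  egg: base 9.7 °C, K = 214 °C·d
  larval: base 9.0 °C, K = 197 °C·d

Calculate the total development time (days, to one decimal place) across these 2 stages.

46.6 days

egg: 214 / (18.2 − 9.7) = 214 / 8.5 = 25.176 d.
larval: 197 / (18.2 − 9.0) = 197 / 9.2 = 21.413 d.
Sum = 46.590 ≈ 46.6 days.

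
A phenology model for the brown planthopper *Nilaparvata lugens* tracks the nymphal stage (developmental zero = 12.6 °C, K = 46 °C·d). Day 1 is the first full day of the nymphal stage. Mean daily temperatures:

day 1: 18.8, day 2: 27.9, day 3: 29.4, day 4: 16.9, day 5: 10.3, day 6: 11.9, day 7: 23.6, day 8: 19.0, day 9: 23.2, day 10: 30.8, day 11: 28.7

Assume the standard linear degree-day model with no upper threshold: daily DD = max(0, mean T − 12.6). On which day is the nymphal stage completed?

Daily DD above 12.6 °C: 6.2, 15.3, 16.8, 4.3, 0.0, 0.0, 11.0, 6.4, 10.6, 18.2, 16.1.
Cumulative: 6.2, 21.5, 38.3, 42.6, 42.6, 42.6, 53.6, 60.0, 70.6, 88.8, 104.9.
The total first reaches 46 DD on day 7.

day 7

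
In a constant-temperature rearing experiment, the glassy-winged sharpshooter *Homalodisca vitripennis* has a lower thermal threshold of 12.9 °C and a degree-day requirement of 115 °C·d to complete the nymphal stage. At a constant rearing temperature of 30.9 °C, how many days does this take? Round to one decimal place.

6.4 days

Daily accumulation = 30.9 − 12.9 = 18.0 DD/day.
Duration = 115 / 18.0 = 6.389 ≈ 6.4 days.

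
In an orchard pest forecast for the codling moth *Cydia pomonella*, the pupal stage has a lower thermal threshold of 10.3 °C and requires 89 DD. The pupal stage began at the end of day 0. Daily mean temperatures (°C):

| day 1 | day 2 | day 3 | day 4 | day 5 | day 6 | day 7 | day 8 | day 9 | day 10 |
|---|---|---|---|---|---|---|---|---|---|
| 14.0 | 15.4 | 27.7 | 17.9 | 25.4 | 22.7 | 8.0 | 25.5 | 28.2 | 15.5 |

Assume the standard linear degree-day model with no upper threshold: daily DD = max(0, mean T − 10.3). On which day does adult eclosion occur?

day 9

Daily DD above 10.3 °C: 3.7, 5.1, 17.4, 7.6, 15.1, 12.4, 0.0, 15.2, 17.9, 5.2.
Cumulative: 3.7, 8.8, 26.2, 33.8, 48.9, 61.3, 61.3, 76.5, 94.4, 99.6.
The total first reaches 89 DD on day 9.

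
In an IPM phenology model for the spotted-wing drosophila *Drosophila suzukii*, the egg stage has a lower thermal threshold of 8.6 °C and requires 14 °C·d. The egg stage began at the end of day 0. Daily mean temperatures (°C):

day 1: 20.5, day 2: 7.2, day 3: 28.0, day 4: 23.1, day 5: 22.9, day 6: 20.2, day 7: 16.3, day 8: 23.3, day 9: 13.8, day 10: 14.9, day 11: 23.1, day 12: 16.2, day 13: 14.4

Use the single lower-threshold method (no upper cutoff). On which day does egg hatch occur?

Daily DD above 8.6 °C: 11.9, 0.0, 19.4, 14.5, 14.3, 11.6, 7.7, 14.7, 5.2, 6.3, 14.5, 7.6, 5.8.
Cumulative: 11.9, 11.9, 31.3, 45.8, 60.1, 71.7, 79.4, 94.1, 99.3, 105.6, 120.1, 127.7, 133.5.
The total first reaches 14 DD on day 3.

day 3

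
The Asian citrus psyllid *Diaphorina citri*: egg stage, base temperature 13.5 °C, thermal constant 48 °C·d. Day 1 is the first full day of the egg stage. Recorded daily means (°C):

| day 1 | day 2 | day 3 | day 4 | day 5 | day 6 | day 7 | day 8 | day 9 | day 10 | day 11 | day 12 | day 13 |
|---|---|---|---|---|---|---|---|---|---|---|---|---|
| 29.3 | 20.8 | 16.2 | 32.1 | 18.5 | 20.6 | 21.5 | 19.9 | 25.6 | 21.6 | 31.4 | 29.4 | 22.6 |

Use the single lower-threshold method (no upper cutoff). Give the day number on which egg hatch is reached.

day 5

Daily DD above 13.5 °C: 15.8, 7.3, 2.7, 18.6, 5.0, 7.1, 8.0, 6.4, 12.1, 8.1, 17.9, 15.9, 9.1.
Cumulative: 15.8, 23.1, 25.8, 44.4, 49.4, 56.5, 64.5, 70.9, 83.0, 91.1, 109.0, 124.9, 134.0.
The total first reaches 48 DD on day 5.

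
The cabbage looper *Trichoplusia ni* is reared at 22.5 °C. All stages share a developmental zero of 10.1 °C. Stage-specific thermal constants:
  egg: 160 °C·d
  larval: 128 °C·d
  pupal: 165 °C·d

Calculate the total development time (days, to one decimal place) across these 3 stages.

36.5 days

Daily accumulation at 22.5 °C = 22.5 − 10.1 = 12.4 DD/day.
Total K = 160 + 128 + 165 = 453 DD.
Total duration = 453 / 12.4 = 36.532 ≈ 36.5 days.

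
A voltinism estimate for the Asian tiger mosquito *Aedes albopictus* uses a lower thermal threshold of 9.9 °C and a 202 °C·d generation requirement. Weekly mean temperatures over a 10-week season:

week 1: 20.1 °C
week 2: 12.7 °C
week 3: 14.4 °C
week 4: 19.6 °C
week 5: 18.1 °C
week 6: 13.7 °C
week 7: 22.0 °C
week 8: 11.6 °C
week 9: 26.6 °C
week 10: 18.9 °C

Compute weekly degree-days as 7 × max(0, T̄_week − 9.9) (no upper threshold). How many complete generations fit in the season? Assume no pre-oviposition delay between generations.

2 generations

Weekly DD (7 × max(0, T̄ − 9.9)): 71.4, 19.6, 31.5, 67.9, 57.4, 26.6, 84.7, 11.9, 116.9, 63.0.
Season total = 550.9 DD.
Complete generations = ⌊550.9 / 202⌋ = 2.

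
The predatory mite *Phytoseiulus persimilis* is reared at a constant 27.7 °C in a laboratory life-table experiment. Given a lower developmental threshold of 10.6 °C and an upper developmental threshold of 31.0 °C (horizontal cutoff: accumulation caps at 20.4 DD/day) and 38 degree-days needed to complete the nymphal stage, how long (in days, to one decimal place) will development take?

2.2 days

Daily accumulation = 27.7 − 10.6 = 17.1 DD/day.
Duration = 38 / 17.1 = 2.222 ≈ 2.2 days.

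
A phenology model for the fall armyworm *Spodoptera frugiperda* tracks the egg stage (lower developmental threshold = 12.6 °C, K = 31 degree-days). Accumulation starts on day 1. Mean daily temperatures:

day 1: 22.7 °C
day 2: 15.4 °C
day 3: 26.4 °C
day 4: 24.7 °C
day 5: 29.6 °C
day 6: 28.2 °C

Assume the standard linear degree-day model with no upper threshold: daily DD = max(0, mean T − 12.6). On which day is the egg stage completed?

day 4

Daily DD above 12.6 °C: 10.1, 2.8, 13.8, 12.1, 17.0, 15.6.
Cumulative: 10.1, 12.9, 26.7, 38.8, 55.8, 71.4.
The total first reaches 31 DD on day 4.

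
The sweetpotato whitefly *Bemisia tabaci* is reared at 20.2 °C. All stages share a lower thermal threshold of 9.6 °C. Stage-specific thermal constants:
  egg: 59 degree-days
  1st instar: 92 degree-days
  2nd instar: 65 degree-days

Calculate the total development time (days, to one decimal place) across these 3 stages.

20.4 days

Daily accumulation at 20.2 °C = 20.2 − 9.6 = 10.6 DD/day.
Total K = 59 + 92 + 65 = 216 DD.
Total duration = 216 / 10.6 = 20.377 ≈ 20.4 days.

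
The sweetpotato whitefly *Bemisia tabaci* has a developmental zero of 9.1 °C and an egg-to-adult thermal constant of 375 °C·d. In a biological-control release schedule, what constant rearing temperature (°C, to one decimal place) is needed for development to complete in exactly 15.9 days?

32.7 °C

Required daily accumulation = 375 / 15.9 = 23.585 DD/day.
T = T_base + 23.585 = 9.1 + 23.585 = 32.685 ≈ 32.7 °C.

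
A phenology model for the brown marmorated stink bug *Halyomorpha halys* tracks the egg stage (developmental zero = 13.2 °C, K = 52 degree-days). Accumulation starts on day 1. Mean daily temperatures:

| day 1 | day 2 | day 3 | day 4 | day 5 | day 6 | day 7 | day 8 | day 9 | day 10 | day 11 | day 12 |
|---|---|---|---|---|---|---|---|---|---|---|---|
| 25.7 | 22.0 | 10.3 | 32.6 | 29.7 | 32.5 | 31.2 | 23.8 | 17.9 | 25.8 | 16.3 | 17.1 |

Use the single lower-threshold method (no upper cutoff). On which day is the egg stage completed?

day 5

Daily DD above 13.2 °C: 12.5, 8.8, 0.0, 19.4, 16.5, 19.3, 18.0, 10.6, 4.7, 12.6, 3.1, 3.9.
Cumulative: 12.5, 21.3, 21.3, 40.7, 57.2, 76.5, 94.5, 105.1, 109.8, 122.4, 125.5, 129.4.
The total first reaches 52 DD on day 5.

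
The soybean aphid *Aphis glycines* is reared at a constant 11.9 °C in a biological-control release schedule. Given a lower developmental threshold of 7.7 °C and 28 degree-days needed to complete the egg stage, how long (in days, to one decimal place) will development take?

Daily accumulation = 11.9 − 7.7 = 4.2 DD/day.
Duration = 28 / 4.2 = 6.667 ≈ 6.7 days.

6.7 days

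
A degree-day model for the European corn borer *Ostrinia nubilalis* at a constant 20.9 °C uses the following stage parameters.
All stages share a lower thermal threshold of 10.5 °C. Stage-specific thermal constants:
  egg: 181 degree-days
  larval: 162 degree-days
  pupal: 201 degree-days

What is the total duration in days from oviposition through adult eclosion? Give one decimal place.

52.3 days

Daily accumulation at 20.9 °C = 20.9 − 10.5 = 10.4 DD/day.
Total K = 181 + 162 + 201 = 544 DD.
Total duration = 544 / 10.4 = 52.308 ≈ 52.3 days.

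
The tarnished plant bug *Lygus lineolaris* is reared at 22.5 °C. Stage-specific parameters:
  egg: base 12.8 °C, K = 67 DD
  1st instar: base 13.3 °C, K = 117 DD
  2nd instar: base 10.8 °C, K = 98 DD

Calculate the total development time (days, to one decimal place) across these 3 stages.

egg: 67 / (22.5 − 12.8) = 67 / 9.7 = 6.907 d.
1st instar: 117 / (22.5 − 13.3) = 117 / 9.2 = 12.717 d.
2nd instar: 98 / (22.5 − 10.8) = 98 / 11.7 = 8.376 d.
Sum = 28.001 ≈ 28.0 days.

28.0 days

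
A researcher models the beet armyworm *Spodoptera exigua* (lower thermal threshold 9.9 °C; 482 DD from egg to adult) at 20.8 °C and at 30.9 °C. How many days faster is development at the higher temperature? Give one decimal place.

At 20.8 °C: 482 / (20.8 − 9.9) = 482 / 10.9 = 44.220 d.
At 30.9 °C: 482 / (30.9 − 9.9) = 482 / 21.0 = 22.952 d.
Difference = |44.220 − 22.952| = 21.268 ≈ 21.3 days.

21.3 days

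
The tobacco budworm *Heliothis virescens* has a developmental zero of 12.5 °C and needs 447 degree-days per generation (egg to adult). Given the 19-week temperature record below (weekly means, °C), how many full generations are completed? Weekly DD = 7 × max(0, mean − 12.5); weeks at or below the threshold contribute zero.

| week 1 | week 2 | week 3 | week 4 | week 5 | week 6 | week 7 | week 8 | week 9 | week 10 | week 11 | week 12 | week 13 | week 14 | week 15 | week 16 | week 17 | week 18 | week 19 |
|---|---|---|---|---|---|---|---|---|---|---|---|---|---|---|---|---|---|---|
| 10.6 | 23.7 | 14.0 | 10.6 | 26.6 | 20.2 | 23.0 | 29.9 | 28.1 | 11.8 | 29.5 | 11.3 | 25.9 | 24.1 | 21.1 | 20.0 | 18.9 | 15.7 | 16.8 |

2 generations

Weekly DD (7 × max(0, T̄ − 12.5)): 0.0, 78.4, 10.5, 0.0, 98.7, 53.9, 73.5, 121.8, 109.2, 0.0, 119.0, 0.0, 93.8, 81.2, 60.2, 52.5, 44.8, 22.4, 30.1.
Season total = 1050.0 DD.
Complete generations = ⌊1050.0 / 447⌋ = 2.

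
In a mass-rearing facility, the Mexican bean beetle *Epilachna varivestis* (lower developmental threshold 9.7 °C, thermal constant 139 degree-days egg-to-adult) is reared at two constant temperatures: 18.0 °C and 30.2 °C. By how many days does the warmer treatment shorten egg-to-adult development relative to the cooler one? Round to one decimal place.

At 18.0 °C: 139 / (18.0 − 9.7) = 139 / 8.3 = 16.747 d.
At 30.2 °C: 139 / (30.2 − 9.7) = 139 / 20.5 = 6.780 d.
Difference = |16.747 − 6.780| = 9.967 ≈ 10.0 days.

10.0 days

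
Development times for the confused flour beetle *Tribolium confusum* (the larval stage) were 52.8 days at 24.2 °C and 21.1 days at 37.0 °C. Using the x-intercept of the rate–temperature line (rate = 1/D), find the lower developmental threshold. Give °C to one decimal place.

15.7 °C

Equal thermal constants: D₁(T₁ − T_b) = D₂(T₂ − T_b).
52.8·(24.2 − T_b) = 21.1·(37.0 − T_b)
T_b = (52.8·24.2 − 21.1·37.0) / (52.8 − 21.1) = 497.06 / 31.7 = 15.680 °C ≈ 15.7 °C.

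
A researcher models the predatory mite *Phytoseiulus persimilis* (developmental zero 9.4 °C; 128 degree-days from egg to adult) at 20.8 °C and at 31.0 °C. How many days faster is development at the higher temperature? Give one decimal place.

At 20.8 °C: 128 / (20.8 − 9.4) = 128 / 11.4 = 11.228 d.
At 31.0 °C: 128 / (31.0 − 9.4) = 128 / 21.6 = 5.926 d.
Difference = |11.228 − 5.926| = 5.302 ≈ 5.3 days.

5.3 days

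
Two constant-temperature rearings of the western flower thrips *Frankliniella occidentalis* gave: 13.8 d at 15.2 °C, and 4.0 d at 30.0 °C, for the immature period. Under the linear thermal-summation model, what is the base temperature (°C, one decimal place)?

9.2 °C

Under the model K = D·(T − T_b), so D₁·(T₁ − T_b) = D₂·(T₂ − T_b).
13.8·(15.2 − T_b) = 4.0·(30.0 − T_b)
T_b = (13.8·15.2 − 4.0·30.0) / (13.8 − 4.0) = 89.76 / 9.8 = 9.159 °C ≈ 9.2 °C.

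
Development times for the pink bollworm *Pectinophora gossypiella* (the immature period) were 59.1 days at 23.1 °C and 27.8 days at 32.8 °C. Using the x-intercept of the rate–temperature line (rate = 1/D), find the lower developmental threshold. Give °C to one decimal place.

Under the model K = D·(T − T_b), so D₁·(T₁ − T_b) = D₂·(T₂ − T_b).
59.1·(23.1 − T_b) = 27.8·(32.8 − T_b)
T_b = (59.1·23.1 − 27.8·32.8) / (59.1 − 27.8) = 453.37 / 31.3 = 14.485 °C ≈ 14.5 °C.

14.5 °C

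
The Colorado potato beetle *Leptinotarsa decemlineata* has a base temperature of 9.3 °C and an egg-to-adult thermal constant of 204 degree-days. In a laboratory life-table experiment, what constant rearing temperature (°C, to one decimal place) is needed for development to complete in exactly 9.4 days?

31.0 °C

Required daily accumulation = 204 / 9.4 = 21.702 DD/day.
T = T_base + 21.702 = 9.3 + 21.702 = 31.002 ≈ 31.0 °C.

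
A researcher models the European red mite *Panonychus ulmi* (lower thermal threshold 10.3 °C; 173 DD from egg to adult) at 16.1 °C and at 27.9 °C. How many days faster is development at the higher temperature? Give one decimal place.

At 16.1 °C: 173 / (16.1 − 10.3) = 173 / 5.8 = 29.828 d.
At 27.9 °C: 173 / (27.9 − 10.3) = 173 / 17.6 = 9.830 d.
Difference = |29.828 − 9.830| = 19.998 ≈ 20.0 days.

20.0 days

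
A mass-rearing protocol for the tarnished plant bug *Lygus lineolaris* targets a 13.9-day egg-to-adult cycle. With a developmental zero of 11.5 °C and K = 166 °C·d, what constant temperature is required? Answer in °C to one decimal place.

23.4 °C

Required daily accumulation = 166 / 13.9 = 11.942 DD/day.
T = T_base + 11.942 = 11.5 + 11.942 = 23.442 ≈ 23.4 °C.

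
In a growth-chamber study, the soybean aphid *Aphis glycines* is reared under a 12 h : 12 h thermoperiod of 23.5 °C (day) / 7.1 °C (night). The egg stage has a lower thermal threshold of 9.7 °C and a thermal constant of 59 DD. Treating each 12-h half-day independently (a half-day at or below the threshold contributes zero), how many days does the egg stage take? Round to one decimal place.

Day half: max(0, 23.5 − 9.7) × 0.5 = 13.8 × 0.5 = 6.90 DD.
Night half: max(0, 7.1 − 9.7) × 0.5 = 0.0 × 0.5 = 0.00 DD.
Per 24 h: 6.90 DD/day.
Duration = 59 / 6.90 = 8.551 ≈ 8.6 days.

8.6 days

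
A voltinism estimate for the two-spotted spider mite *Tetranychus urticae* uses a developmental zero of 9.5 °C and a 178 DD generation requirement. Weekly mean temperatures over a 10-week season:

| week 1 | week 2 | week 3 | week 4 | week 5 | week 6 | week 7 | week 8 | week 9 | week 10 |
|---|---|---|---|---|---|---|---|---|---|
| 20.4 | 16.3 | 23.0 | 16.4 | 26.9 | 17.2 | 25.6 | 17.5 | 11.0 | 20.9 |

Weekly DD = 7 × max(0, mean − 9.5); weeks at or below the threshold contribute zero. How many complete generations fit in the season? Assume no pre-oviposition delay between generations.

3 generations

Weekly DD (7 × max(0, T̄ − 9.5)): 76.3, 47.6, 94.5, 48.3, 121.8, 53.9, 112.7, 56.0, 10.5, 79.8.
Season total = 701.4 DD.
Complete generations = ⌊701.4 / 178⌋ = 3.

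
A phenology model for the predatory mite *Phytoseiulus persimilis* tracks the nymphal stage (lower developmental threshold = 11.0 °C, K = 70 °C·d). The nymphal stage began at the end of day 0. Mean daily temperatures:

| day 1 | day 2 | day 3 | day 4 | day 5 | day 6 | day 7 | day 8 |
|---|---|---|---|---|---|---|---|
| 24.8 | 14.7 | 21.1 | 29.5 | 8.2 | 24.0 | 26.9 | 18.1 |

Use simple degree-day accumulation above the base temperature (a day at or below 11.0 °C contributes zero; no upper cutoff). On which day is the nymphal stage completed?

day 7

Daily DD above 11.0 °C: 13.8, 3.7, 10.1, 18.5, 0.0, 13.0, 15.9, 7.1.
Cumulative: 13.8, 17.5, 27.6, 46.1, 46.1, 59.1, 75.0, 82.1.
The total first reaches 70 DD on day 7.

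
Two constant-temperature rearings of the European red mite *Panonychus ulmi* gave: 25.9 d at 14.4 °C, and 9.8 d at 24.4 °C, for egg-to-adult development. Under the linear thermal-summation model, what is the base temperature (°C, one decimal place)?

Equal thermal constants: D₁(T₁ − T_b) = D₂(T₂ − T_b).
25.9·(14.4 − T_b) = 9.8·(24.4 − T_b)
T_b = (25.9·14.4 − 9.8·24.4) / (25.9 − 9.8) = 133.84 / 16.1 = 8.313 °C ≈ 8.3 °C.

8.3 °C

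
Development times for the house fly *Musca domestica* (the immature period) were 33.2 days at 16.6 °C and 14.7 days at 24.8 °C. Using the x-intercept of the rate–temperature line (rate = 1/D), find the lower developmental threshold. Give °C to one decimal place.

Linear rate model ⇒ the product D·(T − T_b) is constant across temperatures.
33.2·(16.6 − T_b) = 14.7·(24.8 − T_b)
T_b = (33.2·16.6 − 14.7·24.8) / (33.2 − 14.7) = 186.56 / 18.5 = 10.084 °C ≈ 10.1 °C.

10.1 °C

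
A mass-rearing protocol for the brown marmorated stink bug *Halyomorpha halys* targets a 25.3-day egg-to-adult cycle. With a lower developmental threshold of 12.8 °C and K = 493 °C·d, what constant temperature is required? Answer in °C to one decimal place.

Required daily accumulation = 493 / 25.3 = 19.486 DD/day.
T = T_base + 19.486 = 12.8 + 19.486 = 32.286 ≈ 32.3 °C.

32.3 °C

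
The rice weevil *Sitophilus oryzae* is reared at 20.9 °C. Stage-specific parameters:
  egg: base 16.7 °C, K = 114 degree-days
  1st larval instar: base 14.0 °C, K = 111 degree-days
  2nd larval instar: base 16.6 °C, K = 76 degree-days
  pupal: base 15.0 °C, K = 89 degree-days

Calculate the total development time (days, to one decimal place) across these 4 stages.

egg: 114 / (20.9 − 16.7) = 114 / 4.2 = 27.143 d.
1st larval instar: 111 / (20.9 − 14.0) = 111 / 6.9 = 16.087 d.
2nd larval instar: 76 / (20.9 − 16.6) = 76 / 4.3 = 17.674 d.
pupal: 89 / (20.9 − 15.0) = 89 / 5.9 = 15.085 d.
Sum = 75.989 ≈ 76.0 days.

76.0 days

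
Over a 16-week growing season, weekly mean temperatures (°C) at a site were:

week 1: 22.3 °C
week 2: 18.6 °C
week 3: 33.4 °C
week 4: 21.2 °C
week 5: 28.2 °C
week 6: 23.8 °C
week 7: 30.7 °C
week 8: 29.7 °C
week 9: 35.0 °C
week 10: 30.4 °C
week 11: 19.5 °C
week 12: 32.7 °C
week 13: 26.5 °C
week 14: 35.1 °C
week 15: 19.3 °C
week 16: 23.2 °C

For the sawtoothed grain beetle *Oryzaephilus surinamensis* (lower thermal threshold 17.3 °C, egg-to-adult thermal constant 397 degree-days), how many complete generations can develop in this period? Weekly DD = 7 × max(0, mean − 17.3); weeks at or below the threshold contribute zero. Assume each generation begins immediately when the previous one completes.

2 generations

Weekly DD (7 × max(0, T̄ − 17.3)): 35.0, 9.1, 112.7, 27.3, 76.3, 45.5, 93.8, 86.8, 123.9, 91.7, 15.4, 107.8, 64.4, 124.6, 14.0, 41.3.
Season total = 1069.6 DD.
Complete generations = ⌊1069.6 / 397⌋ = 2.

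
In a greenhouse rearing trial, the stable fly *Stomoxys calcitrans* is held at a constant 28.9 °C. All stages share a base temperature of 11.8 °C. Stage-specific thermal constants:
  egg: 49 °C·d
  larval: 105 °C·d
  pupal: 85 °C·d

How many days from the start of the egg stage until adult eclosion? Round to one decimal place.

14.0 days

Daily accumulation at 28.9 °C = 28.9 − 11.8 = 17.1 DD/day.
Total K = 49 + 105 + 85 = 239 DD.
Total duration = 239 / 17.1 = 13.977 ≈ 14.0 days.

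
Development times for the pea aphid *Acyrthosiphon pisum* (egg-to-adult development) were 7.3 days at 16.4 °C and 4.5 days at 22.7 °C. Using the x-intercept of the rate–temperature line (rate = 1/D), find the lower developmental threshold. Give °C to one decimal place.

Equal thermal constants: D₁(T₁ − T_b) = D₂(T₂ − T_b).
7.3·(16.4 − T_b) = 4.5·(22.7 − T_b)
T_b = (7.3·16.4 − 4.5·22.7) / (7.3 − 4.5) = 17.57 / 2.8 = 6.275 °C ≈ 6.3 °C.

6.3 °C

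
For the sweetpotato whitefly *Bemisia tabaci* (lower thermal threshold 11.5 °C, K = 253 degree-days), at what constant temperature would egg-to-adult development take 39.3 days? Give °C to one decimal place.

17.9 °C

Required daily accumulation = 253 / 39.3 = 6.438 DD/day.
T = T_base + 6.438 = 11.5 + 6.438 = 17.938 ≈ 17.9 °C.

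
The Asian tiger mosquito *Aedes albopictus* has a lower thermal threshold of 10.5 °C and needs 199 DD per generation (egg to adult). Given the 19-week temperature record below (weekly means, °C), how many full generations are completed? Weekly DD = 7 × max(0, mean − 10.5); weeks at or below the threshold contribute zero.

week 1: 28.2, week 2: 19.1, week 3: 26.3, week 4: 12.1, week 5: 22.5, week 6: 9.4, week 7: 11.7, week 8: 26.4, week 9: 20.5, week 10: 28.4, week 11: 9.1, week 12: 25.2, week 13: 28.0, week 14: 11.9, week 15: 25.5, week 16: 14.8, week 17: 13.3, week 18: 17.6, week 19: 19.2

6 generations

Weekly DD (7 × max(0, T̄ − 10.5)): 123.9, 60.2, 110.6, 11.2, 84.0, 0.0, 8.4, 111.3, 70.0, 125.3, 0.0, 102.9, 122.5, 9.8, 105.0, 30.1, 19.6, 49.7, 60.9.
Season total = 1205.4 DD.
Complete generations = ⌊1205.4 / 199⌋ = 6.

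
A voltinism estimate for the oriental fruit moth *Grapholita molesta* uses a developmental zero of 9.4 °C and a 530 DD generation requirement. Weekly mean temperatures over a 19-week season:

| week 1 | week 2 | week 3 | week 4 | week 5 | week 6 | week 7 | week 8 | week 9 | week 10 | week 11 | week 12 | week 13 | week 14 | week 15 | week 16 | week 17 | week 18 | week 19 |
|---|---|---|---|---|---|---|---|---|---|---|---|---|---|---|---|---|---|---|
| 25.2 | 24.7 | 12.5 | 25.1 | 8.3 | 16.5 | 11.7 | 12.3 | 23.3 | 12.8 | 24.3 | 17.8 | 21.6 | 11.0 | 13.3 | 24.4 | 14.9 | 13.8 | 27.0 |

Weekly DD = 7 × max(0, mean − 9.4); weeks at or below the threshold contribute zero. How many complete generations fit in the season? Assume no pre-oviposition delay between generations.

Weekly DD (7 × max(0, T̄ − 9.4)): 110.6, 107.1, 21.7, 109.9, 0.0, 49.7, 16.1, 20.3, 97.3, 23.8, 104.3, 58.8, 85.4, 11.2, 27.3, 105.0, 38.5, 30.8, 123.2.
Season total = 1141.0 DD.
Complete generations = ⌊1141.0 / 530⌋ = 2.

2 generations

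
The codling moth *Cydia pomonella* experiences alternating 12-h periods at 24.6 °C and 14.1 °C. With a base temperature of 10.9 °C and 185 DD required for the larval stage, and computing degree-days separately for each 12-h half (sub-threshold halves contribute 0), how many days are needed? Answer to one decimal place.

Day half: max(0, 24.6 − 10.9) × 0.5 = 13.7 × 0.5 = 6.85 DD.
Night half: max(0, 14.1 − 10.9) × 0.5 = 3.2 × 0.5 = 1.60 DD.
Per 24 h: 8.45 DD/day.
Duration = 185 / 8.45 = 21.893 ≈ 21.9 days.

21.9 days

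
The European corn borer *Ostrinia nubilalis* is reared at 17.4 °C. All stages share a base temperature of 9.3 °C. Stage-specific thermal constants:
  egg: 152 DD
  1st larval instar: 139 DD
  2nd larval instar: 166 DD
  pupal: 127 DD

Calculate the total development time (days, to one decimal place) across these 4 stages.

Daily accumulation at 17.4 °C = 17.4 − 9.3 = 8.1 DD/day.
Total K = 152 + 139 + 166 + 127 = 584 DD.
Total duration = 584 / 8.1 = 72.099 ≈ 72.1 days.

72.1 days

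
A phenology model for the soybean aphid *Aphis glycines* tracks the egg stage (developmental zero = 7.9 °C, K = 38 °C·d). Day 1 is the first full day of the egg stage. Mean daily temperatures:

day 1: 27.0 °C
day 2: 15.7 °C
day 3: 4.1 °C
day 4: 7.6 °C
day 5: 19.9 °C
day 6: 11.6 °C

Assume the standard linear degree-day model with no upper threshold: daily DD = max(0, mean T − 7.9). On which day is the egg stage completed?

day 5

Daily DD above 7.9 °C: 19.1, 7.8, 0.0, 0.0, 12.0, 3.7.
Cumulative: 19.1, 26.9, 26.9, 26.9, 38.9, 42.6.
The total first reaches 38 DD on day 5.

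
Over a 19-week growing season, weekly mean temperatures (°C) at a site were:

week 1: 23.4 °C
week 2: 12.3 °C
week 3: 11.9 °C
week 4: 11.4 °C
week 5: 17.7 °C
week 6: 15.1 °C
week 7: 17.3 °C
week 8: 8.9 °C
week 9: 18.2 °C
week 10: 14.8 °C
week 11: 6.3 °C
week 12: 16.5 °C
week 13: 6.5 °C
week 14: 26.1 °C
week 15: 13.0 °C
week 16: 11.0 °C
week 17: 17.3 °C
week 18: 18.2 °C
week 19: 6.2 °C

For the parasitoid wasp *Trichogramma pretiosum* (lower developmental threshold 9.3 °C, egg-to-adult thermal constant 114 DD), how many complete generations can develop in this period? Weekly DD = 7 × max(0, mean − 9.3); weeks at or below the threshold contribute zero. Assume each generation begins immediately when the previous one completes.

6 generations

Weekly DD (7 × max(0, T̄ − 9.3)): 98.7, 21.0, 18.2, 14.7, 58.8, 40.6, 56.0, 0.0, 62.3, 38.5, 0.0, 50.4, 0.0, 117.6, 25.9, 11.9, 56.0, 62.3, 0.0.
Season total = 732.9 DD.
Complete generations = ⌊732.9 / 114⌋ = 6.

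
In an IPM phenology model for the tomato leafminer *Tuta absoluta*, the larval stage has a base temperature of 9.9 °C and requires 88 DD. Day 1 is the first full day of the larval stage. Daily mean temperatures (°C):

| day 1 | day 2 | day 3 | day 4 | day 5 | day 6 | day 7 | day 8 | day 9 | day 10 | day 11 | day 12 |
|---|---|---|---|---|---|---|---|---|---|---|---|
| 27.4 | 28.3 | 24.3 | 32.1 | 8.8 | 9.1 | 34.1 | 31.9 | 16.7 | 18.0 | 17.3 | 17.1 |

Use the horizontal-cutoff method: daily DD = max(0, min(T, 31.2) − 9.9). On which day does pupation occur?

Daily DD above 9.9 °C (capped at 21.3): 17.5, 18.4, 14.4, 21.3, 0.0, 0.0, 21.3, 21.3, 6.8, 8.1, 7.4, 7.2.
Cumulative: 17.5, 35.9, 50.3, 71.6, 71.6, 71.6, 92.9, 114.2, 121.0, 129.1, 136.5, 143.7.
The total first reaches 88 DD on day 7.

day 7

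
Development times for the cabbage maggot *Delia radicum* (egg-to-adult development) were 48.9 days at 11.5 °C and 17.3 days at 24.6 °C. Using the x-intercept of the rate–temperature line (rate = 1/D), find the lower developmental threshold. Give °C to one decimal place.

Equal thermal constants: D₁(T₁ − T_b) = D₂(T₂ − T_b).
48.9·(11.5 − T_b) = 17.3·(24.6 − T_b)
T_b = (48.9·11.5 − 17.3·24.6) / (48.9 − 17.3) = 136.77 / 31.6 = 4.328 °C ≈ 4.3 °C.

4.3 °C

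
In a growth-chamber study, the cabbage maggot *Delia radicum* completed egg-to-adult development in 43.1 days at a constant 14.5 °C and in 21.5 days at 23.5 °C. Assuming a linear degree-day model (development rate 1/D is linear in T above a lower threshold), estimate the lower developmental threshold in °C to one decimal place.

Linear rate model ⇒ the product D·(T − T_b) is constant across temperatures.
43.1·(14.5 − T_b) = 21.5·(23.5 − T_b)
T_b = (43.1·14.5 − 21.5·23.5) / (43.1 − 21.5) = 119.70 / 21.6 = 5.542 °C ≈ 5.5 °C.

5.5 °C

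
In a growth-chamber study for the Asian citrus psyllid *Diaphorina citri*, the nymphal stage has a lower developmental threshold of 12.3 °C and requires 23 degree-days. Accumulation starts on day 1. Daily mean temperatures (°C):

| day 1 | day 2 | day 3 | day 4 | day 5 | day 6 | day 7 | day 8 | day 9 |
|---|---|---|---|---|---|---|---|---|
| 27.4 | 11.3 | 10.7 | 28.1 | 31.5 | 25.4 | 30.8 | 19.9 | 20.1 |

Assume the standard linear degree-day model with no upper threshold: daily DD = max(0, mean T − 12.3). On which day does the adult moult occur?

Daily DD above 12.3 °C: 15.1, 0.0, 0.0, 15.8, 19.2, 13.1, 18.5, 7.6, 7.8.
Cumulative: 15.1, 15.1, 15.1, 30.9, 50.1, 63.2, 81.7, 89.3, 97.1.
The total first reaches 23 DD on day 4.

day 4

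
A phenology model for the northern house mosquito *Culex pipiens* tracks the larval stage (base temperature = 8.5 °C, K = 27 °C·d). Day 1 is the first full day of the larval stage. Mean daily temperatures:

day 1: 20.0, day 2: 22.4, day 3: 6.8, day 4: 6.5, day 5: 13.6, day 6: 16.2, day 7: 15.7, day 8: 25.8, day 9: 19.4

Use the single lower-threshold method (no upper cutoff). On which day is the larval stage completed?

Daily DD above 8.5 °C: 11.5, 13.9, 0.0, 0.0, 5.1, 7.7, 7.2, 17.3, 10.9.
Cumulative: 11.5, 25.4, 25.4, 25.4, 30.5, 38.2, 45.4, 62.7, 73.6.
The total first reaches 27 DD on day 5.

day 5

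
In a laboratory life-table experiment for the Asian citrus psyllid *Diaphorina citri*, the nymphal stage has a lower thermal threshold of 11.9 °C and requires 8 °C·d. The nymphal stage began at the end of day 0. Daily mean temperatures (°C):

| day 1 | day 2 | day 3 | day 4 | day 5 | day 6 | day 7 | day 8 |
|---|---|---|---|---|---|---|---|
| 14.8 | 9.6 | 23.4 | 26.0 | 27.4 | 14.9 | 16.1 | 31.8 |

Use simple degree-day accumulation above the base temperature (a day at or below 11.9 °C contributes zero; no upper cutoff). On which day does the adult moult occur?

day 3

Daily DD above 11.9 °C: 2.9, 0.0, 11.5, 14.1, 15.5, 3.0, 4.2, 19.9.
Cumulative: 2.9, 2.9, 14.4, 28.5, 44.0, 47.0, 51.2, 71.1.
The total first reaches 8 DD on day 3.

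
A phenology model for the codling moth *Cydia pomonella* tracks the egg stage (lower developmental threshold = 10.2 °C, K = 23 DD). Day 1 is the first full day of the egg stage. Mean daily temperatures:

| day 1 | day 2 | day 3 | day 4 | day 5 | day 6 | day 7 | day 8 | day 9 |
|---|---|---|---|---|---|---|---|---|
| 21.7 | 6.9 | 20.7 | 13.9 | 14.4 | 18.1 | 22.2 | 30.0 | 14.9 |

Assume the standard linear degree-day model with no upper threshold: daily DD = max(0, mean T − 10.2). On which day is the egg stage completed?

day 4

Daily DD above 10.2 °C: 11.5, 0.0, 10.5, 3.7, 4.2, 7.9, 12.0, 19.8, 4.7.
Cumulative: 11.5, 11.5, 22.0, 25.7, 29.9, 37.8, 49.8, 69.6, 74.3.
The total first reaches 23 DD on day 4.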